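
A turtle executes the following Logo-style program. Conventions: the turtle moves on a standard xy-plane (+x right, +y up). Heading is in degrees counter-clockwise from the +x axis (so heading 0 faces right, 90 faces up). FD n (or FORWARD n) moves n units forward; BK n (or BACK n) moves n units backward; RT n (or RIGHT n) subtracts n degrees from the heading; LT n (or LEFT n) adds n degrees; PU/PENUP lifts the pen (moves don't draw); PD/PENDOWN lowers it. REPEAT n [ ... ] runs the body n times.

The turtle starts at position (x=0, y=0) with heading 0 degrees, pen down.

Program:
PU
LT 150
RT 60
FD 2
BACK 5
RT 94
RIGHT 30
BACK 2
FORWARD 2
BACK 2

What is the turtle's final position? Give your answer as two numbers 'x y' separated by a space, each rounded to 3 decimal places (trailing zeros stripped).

Answer: -1.658 -1.882

Derivation:
Executing turtle program step by step:
Start: pos=(0,0), heading=0, pen down
PU: pen up
LT 150: heading 0 -> 150
RT 60: heading 150 -> 90
FD 2: (0,0) -> (0,2) [heading=90, move]
BK 5: (0,2) -> (0,-3) [heading=90, move]
RT 94: heading 90 -> 356
RT 30: heading 356 -> 326
BK 2: (0,-3) -> (-1.658,-1.882) [heading=326, move]
FD 2: (-1.658,-1.882) -> (0,-3) [heading=326, move]
BK 2: (0,-3) -> (-1.658,-1.882) [heading=326, move]
Final: pos=(-1.658,-1.882), heading=326, 0 segment(s) drawn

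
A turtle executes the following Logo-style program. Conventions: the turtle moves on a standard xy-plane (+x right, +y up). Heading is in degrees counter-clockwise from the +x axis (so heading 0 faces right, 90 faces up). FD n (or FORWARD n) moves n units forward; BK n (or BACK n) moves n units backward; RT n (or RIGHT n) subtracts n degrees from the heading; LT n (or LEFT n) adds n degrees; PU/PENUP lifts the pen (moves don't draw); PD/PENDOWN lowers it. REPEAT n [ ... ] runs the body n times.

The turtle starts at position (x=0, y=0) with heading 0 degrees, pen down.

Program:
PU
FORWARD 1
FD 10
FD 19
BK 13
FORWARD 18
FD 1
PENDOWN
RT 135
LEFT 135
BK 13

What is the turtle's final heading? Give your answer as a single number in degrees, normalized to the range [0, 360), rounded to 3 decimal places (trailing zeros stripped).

Executing turtle program step by step:
Start: pos=(0,0), heading=0, pen down
PU: pen up
FD 1: (0,0) -> (1,0) [heading=0, move]
FD 10: (1,0) -> (11,0) [heading=0, move]
FD 19: (11,0) -> (30,0) [heading=0, move]
BK 13: (30,0) -> (17,0) [heading=0, move]
FD 18: (17,0) -> (35,0) [heading=0, move]
FD 1: (35,0) -> (36,0) [heading=0, move]
PD: pen down
RT 135: heading 0 -> 225
LT 135: heading 225 -> 0
BK 13: (36,0) -> (23,0) [heading=0, draw]
Final: pos=(23,0), heading=0, 1 segment(s) drawn

Answer: 0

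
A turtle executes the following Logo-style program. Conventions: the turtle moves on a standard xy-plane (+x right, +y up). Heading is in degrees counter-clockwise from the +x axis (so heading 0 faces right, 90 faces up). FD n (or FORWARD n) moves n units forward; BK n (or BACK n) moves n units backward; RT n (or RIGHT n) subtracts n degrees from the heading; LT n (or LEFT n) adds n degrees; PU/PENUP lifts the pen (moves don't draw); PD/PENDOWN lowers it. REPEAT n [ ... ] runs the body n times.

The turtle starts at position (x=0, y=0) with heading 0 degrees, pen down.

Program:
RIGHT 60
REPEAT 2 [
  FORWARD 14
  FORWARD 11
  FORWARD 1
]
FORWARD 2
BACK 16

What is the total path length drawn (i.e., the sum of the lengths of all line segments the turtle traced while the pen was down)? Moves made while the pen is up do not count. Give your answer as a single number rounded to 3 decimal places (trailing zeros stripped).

Answer: 70

Derivation:
Executing turtle program step by step:
Start: pos=(0,0), heading=0, pen down
RT 60: heading 0 -> 300
REPEAT 2 [
  -- iteration 1/2 --
  FD 14: (0,0) -> (7,-12.124) [heading=300, draw]
  FD 11: (7,-12.124) -> (12.5,-21.651) [heading=300, draw]
  FD 1: (12.5,-21.651) -> (13,-22.517) [heading=300, draw]
  -- iteration 2/2 --
  FD 14: (13,-22.517) -> (20,-34.641) [heading=300, draw]
  FD 11: (20,-34.641) -> (25.5,-44.167) [heading=300, draw]
  FD 1: (25.5,-44.167) -> (26,-45.033) [heading=300, draw]
]
FD 2: (26,-45.033) -> (27,-46.765) [heading=300, draw]
BK 16: (27,-46.765) -> (19,-32.909) [heading=300, draw]
Final: pos=(19,-32.909), heading=300, 8 segment(s) drawn

Segment lengths:
  seg 1: (0,0) -> (7,-12.124), length = 14
  seg 2: (7,-12.124) -> (12.5,-21.651), length = 11
  seg 3: (12.5,-21.651) -> (13,-22.517), length = 1
  seg 4: (13,-22.517) -> (20,-34.641), length = 14
  seg 5: (20,-34.641) -> (25.5,-44.167), length = 11
  seg 6: (25.5,-44.167) -> (26,-45.033), length = 1
  seg 7: (26,-45.033) -> (27,-46.765), length = 2
  seg 8: (27,-46.765) -> (19,-32.909), length = 16
Total = 70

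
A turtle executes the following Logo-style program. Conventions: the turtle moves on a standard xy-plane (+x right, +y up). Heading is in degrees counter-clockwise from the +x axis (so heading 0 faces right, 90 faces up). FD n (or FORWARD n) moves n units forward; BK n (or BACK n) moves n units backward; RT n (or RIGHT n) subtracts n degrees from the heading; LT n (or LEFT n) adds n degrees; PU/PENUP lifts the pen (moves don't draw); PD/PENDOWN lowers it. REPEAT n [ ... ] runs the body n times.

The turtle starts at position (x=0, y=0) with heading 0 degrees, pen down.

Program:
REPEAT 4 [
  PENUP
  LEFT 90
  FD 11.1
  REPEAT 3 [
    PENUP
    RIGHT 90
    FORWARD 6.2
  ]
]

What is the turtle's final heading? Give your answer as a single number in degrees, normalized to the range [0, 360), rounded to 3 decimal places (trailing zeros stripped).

Executing turtle program step by step:
Start: pos=(0,0), heading=0, pen down
REPEAT 4 [
  -- iteration 1/4 --
  PU: pen up
  LT 90: heading 0 -> 90
  FD 11.1: (0,0) -> (0,11.1) [heading=90, move]
  REPEAT 3 [
    -- iteration 1/3 --
    PU: pen up
    RT 90: heading 90 -> 0
    FD 6.2: (0,11.1) -> (6.2,11.1) [heading=0, move]
    -- iteration 2/3 --
    PU: pen up
    RT 90: heading 0 -> 270
    FD 6.2: (6.2,11.1) -> (6.2,4.9) [heading=270, move]
    -- iteration 3/3 --
    PU: pen up
    RT 90: heading 270 -> 180
    FD 6.2: (6.2,4.9) -> (0,4.9) [heading=180, move]
  ]
  -- iteration 2/4 --
  PU: pen up
  LT 90: heading 180 -> 270
  FD 11.1: (0,4.9) -> (0,-6.2) [heading=270, move]
  REPEAT 3 [
    -- iteration 1/3 --
    PU: pen up
    RT 90: heading 270 -> 180
    FD 6.2: (0,-6.2) -> (-6.2,-6.2) [heading=180, move]
    -- iteration 2/3 --
    PU: pen up
    RT 90: heading 180 -> 90
    FD 6.2: (-6.2,-6.2) -> (-6.2,0) [heading=90, move]
    -- iteration 3/3 --
    PU: pen up
    RT 90: heading 90 -> 0
    FD 6.2: (-6.2,0) -> (0,0) [heading=0, move]
  ]
  -- iteration 3/4 --
  PU: pen up
  LT 90: heading 0 -> 90
  FD 11.1: (0,0) -> (0,11.1) [heading=90, move]
  REPEAT 3 [
    -- iteration 1/3 --
    PU: pen up
    RT 90: heading 90 -> 0
    FD 6.2: (0,11.1) -> (6.2,11.1) [heading=0, move]
    -- iteration 2/3 --
    PU: pen up
    RT 90: heading 0 -> 270
    FD 6.2: (6.2,11.1) -> (6.2,4.9) [heading=270, move]
    -- iteration 3/3 --
    PU: pen up
    RT 90: heading 270 -> 180
    FD 6.2: (6.2,4.9) -> (0,4.9) [heading=180, move]
  ]
  -- iteration 4/4 --
  PU: pen up
  LT 90: heading 180 -> 270
  FD 11.1: (0,4.9) -> (0,-6.2) [heading=270, move]
  REPEAT 3 [
    -- iteration 1/3 --
    PU: pen up
    RT 90: heading 270 -> 180
    FD 6.2: (0,-6.2) -> (-6.2,-6.2) [heading=180, move]
    -- iteration 2/3 --
    PU: pen up
    RT 90: heading 180 -> 90
    FD 6.2: (-6.2,-6.2) -> (-6.2,0) [heading=90, move]
    -- iteration 3/3 --
    PU: pen up
    RT 90: heading 90 -> 0
    FD 6.2: (-6.2,0) -> (0,0) [heading=0, move]
  ]
]
Final: pos=(0,0), heading=0, 0 segment(s) drawn

Answer: 0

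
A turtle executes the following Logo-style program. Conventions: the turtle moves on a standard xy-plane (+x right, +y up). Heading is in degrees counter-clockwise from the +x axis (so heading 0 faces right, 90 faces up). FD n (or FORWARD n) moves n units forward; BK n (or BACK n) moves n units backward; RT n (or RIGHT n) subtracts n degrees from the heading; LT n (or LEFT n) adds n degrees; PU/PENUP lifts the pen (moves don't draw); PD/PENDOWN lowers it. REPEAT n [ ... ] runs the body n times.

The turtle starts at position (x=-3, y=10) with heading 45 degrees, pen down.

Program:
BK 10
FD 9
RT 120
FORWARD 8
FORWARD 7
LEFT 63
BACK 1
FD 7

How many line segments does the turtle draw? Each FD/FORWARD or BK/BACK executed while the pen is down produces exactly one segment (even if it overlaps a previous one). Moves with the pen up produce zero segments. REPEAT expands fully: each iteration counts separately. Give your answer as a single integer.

Executing turtle program step by step:
Start: pos=(-3,10), heading=45, pen down
BK 10: (-3,10) -> (-10.071,2.929) [heading=45, draw]
FD 9: (-10.071,2.929) -> (-3.707,9.293) [heading=45, draw]
RT 120: heading 45 -> 285
FD 8: (-3.707,9.293) -> (-1.637,1.565) [heading=285, draw]
FD 7: (-1.637,1.565) -> (0.175,-5.196) [heading=285, draw]
LT 63: heading 285 -> 348
BK 1: (0.175,-5.196) -> (-0.803,-4.988) [heading=348, draw]
FD 7: (-0.803,-4.988) -> (6.044,-6.443) [heading=348, draw]
Final: pos=(6.044,-6.443), heading=348, 6 segment(s) drawn
Segments drawn: 6

Answer: 6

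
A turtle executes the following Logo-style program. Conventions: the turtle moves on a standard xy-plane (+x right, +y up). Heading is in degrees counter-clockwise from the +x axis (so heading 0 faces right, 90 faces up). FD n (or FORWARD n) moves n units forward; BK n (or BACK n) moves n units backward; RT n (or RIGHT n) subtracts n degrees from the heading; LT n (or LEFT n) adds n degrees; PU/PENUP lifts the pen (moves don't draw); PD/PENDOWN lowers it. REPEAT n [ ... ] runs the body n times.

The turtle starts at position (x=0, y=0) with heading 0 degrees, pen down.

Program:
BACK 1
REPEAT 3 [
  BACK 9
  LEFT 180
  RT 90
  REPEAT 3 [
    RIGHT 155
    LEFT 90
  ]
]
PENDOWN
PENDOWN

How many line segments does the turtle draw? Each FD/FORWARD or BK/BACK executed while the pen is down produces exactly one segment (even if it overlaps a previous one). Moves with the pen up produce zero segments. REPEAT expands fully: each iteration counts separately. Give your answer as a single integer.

Executing turtle program step by step:
Start: pos=(0,0), heading=0, pen down
BK 1: (0,0) -> (-1,0) [heading=0, draw]
REPEAT 3 [
  -- iteration 1/3 --
  BK 9: (-1,0) -> (-10,0) [heading=0, draw]
  LT 180: heading 0 -> 180
  RT 90: heading 180 -> 90
  REPEAT 3 [
    -- iteration 1/3 --
    RT 155: heading 90 -> 295
    LT 90: heading 295 -> 25
    -- iteration 2/3 --
    RT 155: heading 25 -> 230
    LT 90: heading 230 -> 320
    -- iteration 3/3 --
    RT 155: heading 320 -> 165
    LT 90: heading 165 -> 255
  ]
  -- iteration 2/3 --
  BK 9: (-10,0) -> (-7.671,8.693) [heading=255, draw]
  LT 180: heading 255 -> 75
  RT 90: heading 75 -> 345
  REPEAT 3 [
    -- iteration 1/3 --
    RT 155: heading 345 -> 190
    LT 90: heading 190 -> 280
    -- iteration 2/3 --
    RT 155: heading 280 -> 125
    LT 90: heading 125 -> 215
    -- iteration 3/3 --
    RT 155: heading 215 -> 60
    LT 90: heading 60 -> 150
  ]
  -- iteration 3/3 --
  BK 9: (-7.671,8.693) -> (0.124,4.193) [heading=150, draw]
  LT 180: heading 150 -> 330
  RT 90: heading 330 -> 240
  REPEAT 3 [
    -- iteration 1/3 --
    RT 155: heading 240 -> 85
    LT 90: heading 85 -> 175
    -- iteration 2/3 --
    RT 155: heading 175 -> 20
    LT 90: heading 20 -> 110
    -- iteration 3/3 --
    RT 155: heading 110 -> 315
    LT 90: heading 315 -> 45
  ]
]
PD: pen down
PD: pen down
Final: pos=(0.124,4.193), heading=45, 4 segment(s) drawn
Segments drawn: 4

Answer: 4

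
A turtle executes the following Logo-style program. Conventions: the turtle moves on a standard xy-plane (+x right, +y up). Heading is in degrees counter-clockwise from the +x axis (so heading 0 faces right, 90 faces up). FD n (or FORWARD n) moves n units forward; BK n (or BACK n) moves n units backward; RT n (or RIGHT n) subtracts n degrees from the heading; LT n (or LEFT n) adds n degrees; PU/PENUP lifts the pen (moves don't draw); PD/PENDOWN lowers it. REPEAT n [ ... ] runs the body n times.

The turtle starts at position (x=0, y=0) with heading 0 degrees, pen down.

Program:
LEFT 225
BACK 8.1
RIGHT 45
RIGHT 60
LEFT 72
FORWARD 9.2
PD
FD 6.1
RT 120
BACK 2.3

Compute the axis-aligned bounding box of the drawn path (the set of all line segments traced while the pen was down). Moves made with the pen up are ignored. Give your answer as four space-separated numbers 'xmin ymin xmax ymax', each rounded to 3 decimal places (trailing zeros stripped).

Executing turtle program step by step:
Start: pos=(0,0), heading=0, pen down
LT 225: heading 0 -> 225
BK 8.1: (0,0) -> (5.728,5.728) [heading=225, draw]
RT 45: heading 225 -> 180
RT 60: heading 180 -> 120
LT 72: heading 120 -> 192
FD 9.2: (5.728,5.728) -> (-3.271,3.815) [heading=192, draw]
PD: pen down
FD 6.1: (-3.271,3.815) -> (-9.238,2.547) [heading=192, draw]
RT 120: heading 192 -> 72
BK 2.3: (-9.238,2.547) -> (-9.949,0.359) [heading=72, draw]
Final: pos=(-9.949,0.359), heading=72, 4 segment(s) drawn

Segment endpoints: x in {-9.949, -9.238, -3.271, 0, 5.728}, y in {0, 0.359, 2.547, 3.815, 5.728}
xmin=-9.949, ymin=0, xmax=5.728, ymax=5.728

Answer: -9.949 0 5.728 5.728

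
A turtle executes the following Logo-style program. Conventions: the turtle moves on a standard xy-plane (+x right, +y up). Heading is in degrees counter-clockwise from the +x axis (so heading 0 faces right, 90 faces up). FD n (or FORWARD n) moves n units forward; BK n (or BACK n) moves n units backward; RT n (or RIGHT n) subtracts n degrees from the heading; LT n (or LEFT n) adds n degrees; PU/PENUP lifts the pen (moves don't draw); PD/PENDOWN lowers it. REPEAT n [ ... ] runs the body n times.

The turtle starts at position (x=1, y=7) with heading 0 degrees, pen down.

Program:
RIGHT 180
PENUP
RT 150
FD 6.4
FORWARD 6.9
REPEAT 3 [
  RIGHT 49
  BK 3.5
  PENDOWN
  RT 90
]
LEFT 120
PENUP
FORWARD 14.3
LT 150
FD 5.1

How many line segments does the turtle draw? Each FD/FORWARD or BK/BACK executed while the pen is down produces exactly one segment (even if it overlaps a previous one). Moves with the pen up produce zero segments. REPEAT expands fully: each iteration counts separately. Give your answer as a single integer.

Answer: 2

Derivation:
Executing turtle program step by step:
Start: pos=(1,7), heading=0, pen down
RT 180: heading 0 -> 180
PU: pen up
RT 150: heading 180 -> 30
FD 6.4: (1,7) -> (6.543,10.2) [heading=30, move]
FD 6.9: (6.543,10.2) -> (12.518,13.65) [heading=30, move]
REPEAT 3 [
  -- iteration 1/3 --
  RT 49: heading 30 -> 341
  BK 3.5: (12.518,13.65) -> (9.209,14.789) [heading=341, move]
  PD: pen down
  RT 90: heading 341 -> 251
  -- iteration 2/3 --
  RT 49: heading 251 -> 202
  BK 3.5: (9.209,14.789) -> (12.454,16.101) [heading=202, draw]
  PD: pen down
  RT 90: heading 202 -> 112
  -- iteration 3/3 --
  RT 49: heading 112 -> 63
  BK 3.5: (12.454,16.101) -> (10.865,12.982) [heading=63, draw]
  PD: pen down
  RT 90: heading 63 -> 333
]
LT 120: heading 333 -> 93
PU: pen up
FD 14.3: (10.865,12.982) -> (10.117,27.262) [heading=93, move]
LT 150: heading 93 -> 243
FD 5.1: (10.117,27.262) -> (7.801,22.718) [heading=243, move]
Final: pos=(7.801,22.718), heading=243, 2 segment(s) drawn
Segments drawn: 2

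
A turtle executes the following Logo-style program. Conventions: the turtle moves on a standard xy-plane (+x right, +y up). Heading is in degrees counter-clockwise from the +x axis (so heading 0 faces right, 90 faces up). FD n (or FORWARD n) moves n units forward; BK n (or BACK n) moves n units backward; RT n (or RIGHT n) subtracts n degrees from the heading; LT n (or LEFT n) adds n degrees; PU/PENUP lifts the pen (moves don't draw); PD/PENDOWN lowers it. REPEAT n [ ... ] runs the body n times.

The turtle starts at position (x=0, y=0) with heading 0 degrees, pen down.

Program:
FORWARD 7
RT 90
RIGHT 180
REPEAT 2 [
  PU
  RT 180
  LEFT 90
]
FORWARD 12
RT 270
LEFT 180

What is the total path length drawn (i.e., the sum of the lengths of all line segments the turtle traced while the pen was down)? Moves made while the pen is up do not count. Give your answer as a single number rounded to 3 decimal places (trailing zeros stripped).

Answer: 7

Derivation:
Executing turtle program step by step:
Start: pos=(0,0), heading=0, pen down
FD 7: (0,0) -> (7,0) [heading=0, draw]
RT 90: heading 0 -> 270
RT 180: heading 270 -> 90
REPEAT 2 [
  -- iteration 1/2 --
  PU: pen up
  RT 180: heading 90 -> 270
  LT 90: heading 270 -> 0
  -- iteration 2/2 --
  PU: pen up
  RT 180: heading 0 -> 180
  LT 90: heading 180 -> 270
]
FD 12: (7,0) -> (7,-12) [heading=270, move]
RT 270: heading 270 -> 0
LT 180: heading 0 -> 180
Final: pos=(7,-12), heading=180, 1 segment(s) drawn

Segment lengths:
  seg 1: (0,0) -> (7,0), length = 7
Total = 7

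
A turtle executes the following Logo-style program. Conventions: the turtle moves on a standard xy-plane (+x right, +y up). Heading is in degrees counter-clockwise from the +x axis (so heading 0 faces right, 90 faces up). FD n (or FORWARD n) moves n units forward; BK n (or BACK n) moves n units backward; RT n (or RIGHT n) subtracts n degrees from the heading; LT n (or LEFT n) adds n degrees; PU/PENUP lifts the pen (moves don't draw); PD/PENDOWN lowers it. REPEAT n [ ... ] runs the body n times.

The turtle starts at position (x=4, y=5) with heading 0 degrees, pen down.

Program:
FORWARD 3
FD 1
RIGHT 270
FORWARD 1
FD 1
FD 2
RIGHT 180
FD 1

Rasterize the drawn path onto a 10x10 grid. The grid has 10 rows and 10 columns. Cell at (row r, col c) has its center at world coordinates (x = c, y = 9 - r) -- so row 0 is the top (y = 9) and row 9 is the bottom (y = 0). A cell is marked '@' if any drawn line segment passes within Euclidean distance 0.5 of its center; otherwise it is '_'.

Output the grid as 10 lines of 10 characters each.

Answer: ________@_
________@_
________@_
________@_
____@@@@@_
__________
__________
__________
__________
__________

Derivation:
Segment 0: (4,5) -> (7,5)
Segment 1: (7,5) -> (8,5)
Segment 2: (8,5) -> (8,6)
Segment 3: (8,6) -> (8,7)
Segment 4: (8,7) -> (8,9)
Segment 5: (8,9) -> (8,8)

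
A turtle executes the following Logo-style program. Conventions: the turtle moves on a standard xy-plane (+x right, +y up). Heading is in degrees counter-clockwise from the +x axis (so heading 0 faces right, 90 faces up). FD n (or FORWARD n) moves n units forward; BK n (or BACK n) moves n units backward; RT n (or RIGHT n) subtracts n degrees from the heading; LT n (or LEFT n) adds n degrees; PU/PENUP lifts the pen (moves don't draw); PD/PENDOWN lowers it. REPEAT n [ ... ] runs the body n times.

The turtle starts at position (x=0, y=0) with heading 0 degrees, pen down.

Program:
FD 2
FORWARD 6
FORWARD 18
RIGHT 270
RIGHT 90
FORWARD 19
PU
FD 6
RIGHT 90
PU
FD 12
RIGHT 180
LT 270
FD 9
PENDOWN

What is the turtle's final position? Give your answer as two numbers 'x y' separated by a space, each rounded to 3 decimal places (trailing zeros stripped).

Executing turtle program step by step:
Start: pos=(0,0), heading=0, pen down
FD 2: (0,0) -> (2,0) [heading=0, draw]
FD 6: (2,0) -> (8,0) [heading=0, draw]
FD 18: (8,0) -> (26,0) [heading=0, draw]
RT 270: heading 0 -> 90
RT 90: heading 90 -> 0
FD 19: (26,0) -> (45,0) [heading=0, draw]
PU: pen up
FD 6: (45,0) -> (51,0) [heading=0, move]
RT 90: heading 0 -> 270
PU: pen up
FD 12: (51,0) -> (51,-12) [heading=270, move]
RT 180: heading 270 -> 90
LT 270: heading 90 -> 0
FD 9: (51,-12) -> (60,-12) [heading=0, move]
PD: pen down
Final: pos=(60,-12), heading=0, 4 segment(s) drawn

Answer: 60 -12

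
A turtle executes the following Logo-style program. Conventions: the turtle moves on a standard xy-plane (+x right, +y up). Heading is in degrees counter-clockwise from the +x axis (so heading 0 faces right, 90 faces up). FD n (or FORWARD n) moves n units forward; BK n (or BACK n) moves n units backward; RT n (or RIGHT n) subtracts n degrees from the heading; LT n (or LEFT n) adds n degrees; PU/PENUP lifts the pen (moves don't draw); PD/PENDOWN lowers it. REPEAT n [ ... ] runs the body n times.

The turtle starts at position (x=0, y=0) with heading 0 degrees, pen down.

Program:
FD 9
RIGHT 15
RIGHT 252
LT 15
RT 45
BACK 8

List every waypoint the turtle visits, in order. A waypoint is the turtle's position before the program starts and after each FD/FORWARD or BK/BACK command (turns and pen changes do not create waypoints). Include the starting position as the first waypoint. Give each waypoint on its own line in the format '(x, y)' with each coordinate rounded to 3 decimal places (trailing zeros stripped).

Executing turtle program step by step:
Start: pos=(0,0), heading=0, pen down
FD 9: (0,0) -> (9,0) [heading=0, draw]
RT 15: heading 0 -> 345
RT 252: heading 345 -> 93
LT 15: heading 93 -> 108
RT 45: heading 108 -> 63
BK 8: (9,0) -> (5.368,-7.128) [heading=63, draw]
Final: pos=(5.368,-7.128), heading=63, 2 segment(s) drawn
Waypoints (3 total):
(0, 0)
(9, 0)
(5.368, -7.128)

Answer: (0, 0)
(9, 0)
(5.368, -7.128)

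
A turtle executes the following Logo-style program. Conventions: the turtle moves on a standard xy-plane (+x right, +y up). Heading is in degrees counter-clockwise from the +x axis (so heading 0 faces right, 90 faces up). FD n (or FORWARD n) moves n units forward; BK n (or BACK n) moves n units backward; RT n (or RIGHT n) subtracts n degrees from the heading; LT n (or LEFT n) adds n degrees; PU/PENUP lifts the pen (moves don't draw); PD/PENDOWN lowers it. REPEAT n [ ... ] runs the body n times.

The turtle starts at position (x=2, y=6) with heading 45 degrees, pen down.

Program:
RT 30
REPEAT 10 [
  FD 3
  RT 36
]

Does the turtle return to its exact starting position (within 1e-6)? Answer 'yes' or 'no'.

Executing turtle program step by step:
Start: pos=(2,6), heading=45, pen down
RT 30: heading 45 -> 15
REPEAT 10 [
  -- iteration 1/10 --
  FD 3: (2,6) -> (4.898,6.776) [heading=15, draw]
  RT 36: heading 15 -> 339
  -- iteration 2/10 --
  FD 3: (4.898,6.776) -> (7.699,5.701) [heading=339, draw]
  RT 36: heading 339 -> 303
  -- iteration 3/10 --
  FD 3: (7.699,5.701) -> (9.332,3.185) [heading=303, draw]
  RT 36: heading 303 -> 267
  -- iteration 4/10 --
  FD 3: (9.332,3.185) -> (9.175,0.189) [heading=267, draw]
  RT 36: heading 267 -> 231
  -- iteration 5/10 --
  FD 3: (9.175,0.189) -> (7.287,-2.142) [heading=231, draw]
  RT 36: heading 231 -> 195
  -- iteration 6/10 --
  FD 3: (7.287,-2.142) -> (4.39,-2.918) [heading=195, draw]
  RT 36: heading 195 -> 159
  -- iteration 7/10 --
  FD 3: (4.39,-2.918) -> (1.589,-1.843) [heading=159, draw]
  RT 36: heading 159 -> 123
  -- iteration 8/10 --
  FD 3: (1.589,-1.843) -> (-0.045,0.673) [heading=123, draw]
  RT 36: heading 123 -> 87
  -- iteration 9/10 --
  FD 3: (-0.045,0.673) -> (0.112,3.669) [heading=87, draw]
  RT 36: heading 87 -> 51
  -- iteration 10/10 --
  FD 3: (0.112,3.669) -> (2,6) [heading=51, draw]
  RT 36: heading 51 -> 15
]
Final: pos=(2,6), heading=15, 10 segment(s) drawn

Start position: (2, 6)
Final position: (2, 6)
Distance = 0; < 1e-6 -> CLOSED

Answer: yes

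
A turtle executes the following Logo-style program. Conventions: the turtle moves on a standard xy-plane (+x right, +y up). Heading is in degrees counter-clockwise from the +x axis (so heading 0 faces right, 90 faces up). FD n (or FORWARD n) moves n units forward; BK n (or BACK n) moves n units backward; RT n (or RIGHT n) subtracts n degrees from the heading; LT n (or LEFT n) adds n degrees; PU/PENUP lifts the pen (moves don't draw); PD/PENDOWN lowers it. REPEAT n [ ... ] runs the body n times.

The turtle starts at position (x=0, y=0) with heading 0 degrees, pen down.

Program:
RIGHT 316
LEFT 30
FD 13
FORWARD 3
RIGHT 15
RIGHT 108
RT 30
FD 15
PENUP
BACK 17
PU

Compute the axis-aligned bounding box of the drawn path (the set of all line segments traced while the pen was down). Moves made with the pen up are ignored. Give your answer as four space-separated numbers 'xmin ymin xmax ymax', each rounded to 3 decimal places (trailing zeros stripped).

Answer: 0 0 7.272 15.38

Derivation:
Executing turtle program step by step:
Start: pos=(0,0), heading=0, pen down
RT 316: heading 0 -> 44
LT 30: heading 44 -> 74
FD 13: (0,0) -> (3.583,12.496) [heading=74, draw]
FD 3: (3.583,12.496) -> (4.41,15.38) [heading=74, draw]
RT 15: heading 74 -> 59
RT 108: heading 59 -> 311
RT 30: heading 311 -> 281
FD 15: (4.41,15.38) -> (7.272,0.656) [heading=281, draw]
PU: pen up
BK 17: (7.272,0.656) -> (4.029,17.343) [heading=281, move]
PU: pen up
Final: pos=(4.029,17.343), heading=281, 3 segment(s) drawn

Segment endpoints: x in {0, 3.583, 4.41, 7.272}, y in {0, 0.656, 12.496, 15.38}
xmin=0, ymin=0, xmax=7.272, ymax=15.38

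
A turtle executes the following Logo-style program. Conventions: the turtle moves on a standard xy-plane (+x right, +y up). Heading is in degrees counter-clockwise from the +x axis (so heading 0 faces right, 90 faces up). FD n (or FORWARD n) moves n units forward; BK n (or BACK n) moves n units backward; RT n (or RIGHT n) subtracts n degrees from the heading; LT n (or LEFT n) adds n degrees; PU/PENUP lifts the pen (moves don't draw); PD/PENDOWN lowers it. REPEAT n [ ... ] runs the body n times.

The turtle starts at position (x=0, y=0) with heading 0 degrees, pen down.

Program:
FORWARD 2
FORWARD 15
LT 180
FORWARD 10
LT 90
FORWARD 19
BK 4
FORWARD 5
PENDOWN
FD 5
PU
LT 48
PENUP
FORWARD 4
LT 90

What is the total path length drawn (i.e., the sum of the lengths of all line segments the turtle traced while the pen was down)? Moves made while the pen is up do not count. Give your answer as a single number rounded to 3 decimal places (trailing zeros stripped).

Answer: 60

Derivation:
Executing turtle program step by step:
Start: pos=(0,0), heading=0, pen down
FD 2: (0,0) -> (2,0) [heading=0, draw]
FD 15: (2,0) -> (17,0) [heading=0, draw]
LT 180: heading 0 -> 180
FD 10: (17,0) -> (7,0) [heading=180, draw]
LT 90: heading 180 -> 270
FD 19: (7,0) -> (7,-19) [heading=270, draw]
BK 4: (7,-19) -> (7,-15) [heading=270, draw]
FD 5: (7,-15) -> (7,-20) [heading=270, draw]
PD: pen down
FD 5: (7,-20) -> (7,-25) [heading=270, draw]
PU: pen up
LT 48: heading 270 -> 318
PU: pen up
FD 4: (7,-25) -> (9.973,-27.677) [heading=318, move]
LT 90: heading 318 -> 48
Final: pos=(9.973,-27.677), heading=48, 7 segment(s) drawn

Segment lengths:
  seg 1: (0,0) -> (2,0), length = 2
  seg 2: (2,0) -> (17,0), length = 15
  seg 3: (17,0) -> (7,0), length = 10
  seg 4: (7,0) -> (7,-19), length = 19
  seg 5: (7,-19) -> (7,-15), length = 4
  seg 6: (7,-15) -> (7,-20), length = 5
  seg 7: (7,-20) -> (7,-25), length = 5
Total = 60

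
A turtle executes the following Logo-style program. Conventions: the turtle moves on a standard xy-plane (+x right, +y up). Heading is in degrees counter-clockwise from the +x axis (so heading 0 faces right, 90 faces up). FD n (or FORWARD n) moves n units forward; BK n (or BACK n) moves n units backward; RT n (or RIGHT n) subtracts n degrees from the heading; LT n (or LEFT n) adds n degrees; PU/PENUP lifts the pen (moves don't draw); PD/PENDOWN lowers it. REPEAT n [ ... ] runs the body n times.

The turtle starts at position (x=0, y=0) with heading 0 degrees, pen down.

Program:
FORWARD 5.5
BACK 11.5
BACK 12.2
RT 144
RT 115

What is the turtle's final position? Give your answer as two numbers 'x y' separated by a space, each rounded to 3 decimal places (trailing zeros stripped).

Executing turtle program step by step:
Start: pos=(0,0), heading=0, pen down
FD 5.5: (0,0) -> (5.5,0) [heading=0, draw]
BK 11.5: (5.5,0) -> (-6,0) [heading=0, draw]
BK 12.2: (-6,0) -> (-18.2,0) [heading=0, draw]
RT 144: heading 0 -> 216
RT 115: heading 216 -> 101
Final: pos=(-18.2,0), heading=101, 3 segment(s) drawn

Answer: -18.2 0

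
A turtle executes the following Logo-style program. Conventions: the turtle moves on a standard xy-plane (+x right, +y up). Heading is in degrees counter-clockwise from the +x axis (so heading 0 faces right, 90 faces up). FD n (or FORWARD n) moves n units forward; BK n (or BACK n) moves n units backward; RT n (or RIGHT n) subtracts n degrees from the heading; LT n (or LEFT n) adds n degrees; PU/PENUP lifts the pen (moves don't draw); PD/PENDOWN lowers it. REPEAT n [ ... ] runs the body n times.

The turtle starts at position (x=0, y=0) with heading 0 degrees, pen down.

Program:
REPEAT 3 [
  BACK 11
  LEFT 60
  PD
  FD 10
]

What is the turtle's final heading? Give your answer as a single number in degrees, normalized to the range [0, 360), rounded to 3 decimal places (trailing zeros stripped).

Executing turtle program step by step:
Start: pos=(0,0), heading=0, pen down
REPEAT 3 [
  -- iteration 1/3 --
  BK 11: (0,0) -> (-11,0) [heading=0, draw]
  LT 60: heading 0 -> 60
  PD: pen down
  FD 10: (-11,0) -> (-6,8.66) [heading=60, draw]
  -- iteration 2/3 --
  BK 11: (-6,8.66) -> (-11.5,-0.866) [heading=60, draw]
  LT 60: heading 60 -> 120
  PD: pen down
  FD 10: (-11.5,-0.866) -> (-16.5,7.794) [heading=120, draw]
  -- iteration 3/3 --
  BK 11: (-16.5,7.794) -> (-11,-1.732) [heading=120, draw]
  LT 60: heading 120 -> 180
  PD: pen down
  FD 10: (-11,-1.732) -> (-21,-1.732) [heading=180, draw]
]
Final: pos=(-21,-1.732), heading=180, 6 segment(s) drawn

Answer: 180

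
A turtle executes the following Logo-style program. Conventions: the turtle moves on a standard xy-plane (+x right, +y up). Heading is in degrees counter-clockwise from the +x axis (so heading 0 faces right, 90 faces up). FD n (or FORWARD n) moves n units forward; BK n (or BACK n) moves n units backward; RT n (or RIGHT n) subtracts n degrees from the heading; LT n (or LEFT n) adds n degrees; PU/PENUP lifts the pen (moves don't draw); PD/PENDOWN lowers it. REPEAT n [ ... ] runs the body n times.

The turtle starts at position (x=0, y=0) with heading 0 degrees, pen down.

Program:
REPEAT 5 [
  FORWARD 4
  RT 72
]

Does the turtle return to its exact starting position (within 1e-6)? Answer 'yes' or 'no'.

Answer: yes

Derivation:
Executing turtle program step by step:
Start: pos=(0,0), heading=0, pen down
REPEAT 5 [
  -- iteration 1/5 --
  FD 4: (0,0) -> (4,0) [heading=0, draw]
  RT 72: heading 0 -> 288
  -- iteration 2/5 --
  FD 4: (4,0) -> (5.236,-3.804) [heading=288, draw]
  RT 72: heading 288 -> 216
  -- iteration 3/5 --
  FD 4: (5.236,-3.804) -> (2,-6.155) [heading=216, draw]
  RT 72: heading 216 -> 144
  -- iteration 4/5 --
  FD 4: (2,-6.155) -> (-1.236,-3.804) [heading=144, draw]
  RT 72: heading 144 -> 72
  -- iteration 5/5 --
  FD 4: (-1.236,-3.804) -> (0,0) [heading=72, draw]
  RT 72: heading 72 -> 0
]
Final: pos=(0,0), heading=0, 5 segment(s) drawn

Start position: (0, 0)
Final position: (0, 0)
Distance = 0; < 1e-6 -> CLOSED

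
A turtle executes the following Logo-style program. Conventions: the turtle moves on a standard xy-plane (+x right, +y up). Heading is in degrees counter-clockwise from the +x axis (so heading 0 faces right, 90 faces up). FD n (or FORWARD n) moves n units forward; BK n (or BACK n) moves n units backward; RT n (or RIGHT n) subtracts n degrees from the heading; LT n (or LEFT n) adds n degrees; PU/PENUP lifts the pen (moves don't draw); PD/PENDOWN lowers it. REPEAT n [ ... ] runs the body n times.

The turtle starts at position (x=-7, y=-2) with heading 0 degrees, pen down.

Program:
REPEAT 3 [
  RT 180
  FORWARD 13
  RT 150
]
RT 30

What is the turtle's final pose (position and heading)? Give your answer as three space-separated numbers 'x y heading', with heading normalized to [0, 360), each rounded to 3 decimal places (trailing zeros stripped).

Answer: -37.758 -19.758 60

Derivation:
Executing turtle program step by step:
Start: pos=(-7,-2), heading=0, pen down
REPEAT 3 [
  -- iteration 1/3 --
  RT 180: heading 0 -> 180
  FD 13: (-7,-2) -> (-20,-2) [heading=180, draw]
  RT 150: heading 180 -> 30
  -- iteration 2/3 --
  RT 180: heading 30 -> 210
  FD 13: (-20,-2) -> (-31.258,-8.5) [heading=210, draw]
  RT 150: heading 210 -> 60
  -- iteration 3/3 --
  RT 180: heading 60 -> 240
  FD 13: (-31.258,-8.5) -> (-37.758,-19.758) [heading=240, draw]
  RT 150: heading 240 -> 90
]
RT 30: heading 90 -> 60
Final: pos=(-37.758,-19.758), heading=60, 3 segment(s) drawn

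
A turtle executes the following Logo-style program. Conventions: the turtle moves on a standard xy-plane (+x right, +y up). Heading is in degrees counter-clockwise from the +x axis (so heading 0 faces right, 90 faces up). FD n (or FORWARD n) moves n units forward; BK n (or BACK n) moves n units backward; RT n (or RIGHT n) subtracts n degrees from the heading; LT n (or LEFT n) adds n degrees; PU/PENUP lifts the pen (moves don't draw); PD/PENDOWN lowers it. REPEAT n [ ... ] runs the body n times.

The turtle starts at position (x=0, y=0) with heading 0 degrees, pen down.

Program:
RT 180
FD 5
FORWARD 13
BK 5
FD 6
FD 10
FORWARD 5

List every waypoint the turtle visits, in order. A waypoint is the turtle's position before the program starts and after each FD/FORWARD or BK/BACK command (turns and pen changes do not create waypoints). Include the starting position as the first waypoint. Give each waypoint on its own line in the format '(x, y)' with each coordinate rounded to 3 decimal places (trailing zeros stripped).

Answer: (0, 0)
(-5, 0)
(-18, 0)
(-13, 0)
(-19, 0)
(-29, 0)
(-34, 0)

Derivation:
Executing turtle program step by step:
Start: pos=(0,0), heading=0, pen down
RT 180: heading 0 -> 180
FD 5: (0,0) -> (-5,0) [heading=180, draw]
FD 13: (-5,0) -> (-18,0) [heading=180, draw]
BK 5: (-18,0) -> (-13,0) [heading=180, draw]
FD 6: (-13,0) -> (-19,0) [heading=180, draw]
FD 10: (-19,0) -> (-29,0) [heading=180, draw]
FD 5: (-29,0) -> (-34,0) [heading=180, draw]
Final: pos=(-34,0), heading=180, 6 segment(s) drawn
Waypoints (7 total):
(0, 0)
(-5, 0)
(-18, 0)
(-13, 0)
(-19, 0)
(-29, 0)
(-34, 0)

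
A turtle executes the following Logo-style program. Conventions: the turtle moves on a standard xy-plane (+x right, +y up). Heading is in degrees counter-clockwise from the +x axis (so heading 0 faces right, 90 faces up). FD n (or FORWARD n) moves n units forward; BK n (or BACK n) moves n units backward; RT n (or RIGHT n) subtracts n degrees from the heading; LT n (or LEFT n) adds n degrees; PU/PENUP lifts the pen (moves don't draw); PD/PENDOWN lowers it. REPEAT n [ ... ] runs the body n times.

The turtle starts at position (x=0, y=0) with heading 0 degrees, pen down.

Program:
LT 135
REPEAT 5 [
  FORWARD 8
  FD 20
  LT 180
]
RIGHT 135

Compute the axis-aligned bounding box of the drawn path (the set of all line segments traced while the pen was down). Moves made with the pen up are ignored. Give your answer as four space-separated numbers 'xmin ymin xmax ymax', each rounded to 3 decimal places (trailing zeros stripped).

Executing turtle program step by step:
Start: pos=(0,0), heading=0, pen down
LT 135: heading 0 -> 135
REPEAT 5 [
  -- iteration 1/5 --
  FD 8: (0,0) -> (-5.657,5.657) [heading=135, draw]
  FD 20: (-5.657,5.657) -> (-19.799,19.799) [heading=135, draw]
  LT 180: heading 135 -> 315
  -- iteration 2/5 --
  FD 8: (-19.799,19.799) -> (-14.142,14.142) [heading=315, draw]
  FD 20: (-14.142,14.142) -> (0,0) [heading=315, draw]
  LT 180: heading 315 -> 135
  -- iteration 3/5 --
  FD 8: (0,0) -> (-5.657,5.657) [heading=135, draw]
  FD 20: (-5.657,5.657) -> (-19.799,19.799) [heading=135, draw]
  LT 180: heading 135 -> 315
  -- iteration 4/5 --
  FD 8: (-19.799,19.799) -> (-14.142,14.142) [heading=315, draw]
  FD 20: (-14.142,14.142) -> (0,0) [heading=315, draw]
  LT 180: heading 315 -> 135
  -- iteration 5/5 --
  FD 8: (0,0) -> (-5.657,5.657) [heading=135, draw]
  FD 20: (-5.657,5.657) -> (-19.799,19.799) [heading=135, draw]
  LT 180: heading 135 -> 315
]
RT 135: heading 315 -> 180
Final: pos=(-19.799,19.799), heading=180, 10 segment(s) drawn

Segment endpoints: x in {-19.799, -19.799, -14.142, -14.142, -5.657, -5.657, -5.657, 0, 0}, y in {0, 0, 0, 5.657, 5.657, 5.657, 14.142, 14.142, 19.799, 19.799, 19.799}
xmin=-19.799, ymin=0, xmax=0, ymax=19.799

Answer: -19.799 0 0 19.799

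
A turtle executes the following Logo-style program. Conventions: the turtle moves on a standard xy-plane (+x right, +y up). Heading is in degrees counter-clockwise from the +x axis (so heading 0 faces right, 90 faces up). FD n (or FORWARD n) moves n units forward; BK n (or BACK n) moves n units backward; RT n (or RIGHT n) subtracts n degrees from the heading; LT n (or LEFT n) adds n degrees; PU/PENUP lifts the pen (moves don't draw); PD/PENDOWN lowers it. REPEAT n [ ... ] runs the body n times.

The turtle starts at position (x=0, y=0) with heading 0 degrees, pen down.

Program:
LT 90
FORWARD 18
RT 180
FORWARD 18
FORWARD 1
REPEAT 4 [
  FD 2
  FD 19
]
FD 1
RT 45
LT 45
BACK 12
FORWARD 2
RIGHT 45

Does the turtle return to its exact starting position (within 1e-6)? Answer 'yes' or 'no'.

Answer: no

Derivation:
Executing turtle program step by step:
Start: pos=(0,0), heading=0, pen down
LT 90: heading 0 -> 90
FD 18: (0,0) -> (0,18) [heading=90, draw]
RT 180: heading 90 -> 270
FD 18: (0,18) -> (0,0) [heading=270, draw]
FD 1: (0,0) -> (0,-1) [heading=270, draw]
REPEAT 4 [
  -- iteration 1/4 --
  FD 2: (0,-1) -> (0,-3) [heading=270, draw]
  FD 19: (0,-3) -> (0,-22) [heading=270, draw]
  -- iteration 2/4 --
  FD 2: (0,-22) -> (0,-24) [heading=270, draw]
  FD 19: (0,-24) -> (0,-43) [heading=270, draw]
  -- iteration 3/4 --
  FD 2: (0,-43) -> (0,-45) [heading=270, draw]
  FD 19: (0,-45) -> (0,-64) [heading=270, draw]
  -- iteration 4/4 --
  FD 2: (0,-64) -> (0,-66) [heading=270, draw]
  FD 19: (0,-66) -> (0,-85) [heading=270, draw]
]
FD 1: (0,-85) -> (0,-86) [heading=270, draw]
RT 45: heading 270 -> 225
LT 45: heading 225 -> 270
BK 12: (0,-86) -> (0,-74) [heading=270, draw]
FD 2: (0,-74) -> (0,-76) [heading=270, draw]
RT 45: heading 270 -> 225
Final: pos=(0,-76), heading=225, 14 segment(s) drawn

Start position: (0, 0)
Final position: (0, -76)
Distance = 76; >= 1e-6 -> NOT closed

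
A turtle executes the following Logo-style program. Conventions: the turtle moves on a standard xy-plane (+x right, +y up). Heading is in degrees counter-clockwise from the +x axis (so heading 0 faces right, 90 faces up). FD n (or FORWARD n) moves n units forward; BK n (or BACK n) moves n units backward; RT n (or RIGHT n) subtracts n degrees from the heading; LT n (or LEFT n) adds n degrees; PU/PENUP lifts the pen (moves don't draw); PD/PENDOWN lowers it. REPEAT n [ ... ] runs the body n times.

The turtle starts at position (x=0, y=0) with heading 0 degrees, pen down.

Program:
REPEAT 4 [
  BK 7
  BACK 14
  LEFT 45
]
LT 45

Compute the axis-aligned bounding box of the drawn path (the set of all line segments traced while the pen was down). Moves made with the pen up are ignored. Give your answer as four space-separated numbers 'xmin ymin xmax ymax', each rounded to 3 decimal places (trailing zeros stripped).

Executing turtle program step by step:
Start: pos=(0,0), heading=0, pen down
REPEAT 4 [
  -- iteration 1/4 --
  BK 7: (0,0) -> (-7,0) [heading=0, draw]
  BK 14: (-7,0) -> (-21,0) [heading=0, draw]
  LT 45: heading 0 -> 45
  -- iteration 2/4 --
  BK 7: (-21,0) -> (-25.95,-4.95) [heading=45, draw]
  BK 14: (-25.95,-4.95) -> (-35.849,-14.849) [heading=45, draw]
  LT 45: heading 45 -> 90
  -- iteration 3/4 --
  BK 7: (-35.849,-14.849) -> (-35.849,-21.849) [heading=90, draw]
  BK 14: (-35.849,-21.849) -> (-35.849,-35.849) [heading=90, draw]
  LT 45: heading 90 -> 135
  -- iteration 4/4 --
  BK 7: (-35.849,-35.849) -> (-30.899,-40.799) [heading=135, draw]
  BK 14: (-30.899,-40.799) -> (-21,-50.698) [heading=135, draw]
  LT 45: heading 135 -> 180
]
LT 45: heading 180 -> 225
Final: pos=(-21,-50.698), heading=225, 8 segment(s) drawn

Segment endpoints: x in {-35.849, -30.899, -25.95, -21, -21, -7, 0}, y in {-50.698, -40.799, -35.849, -21.849, -14.849, -4.95, 0}
xmin=-35.849, ymin=-50.698, xmax=0, ymax=0

Answer: -35.849 -50.698 0 0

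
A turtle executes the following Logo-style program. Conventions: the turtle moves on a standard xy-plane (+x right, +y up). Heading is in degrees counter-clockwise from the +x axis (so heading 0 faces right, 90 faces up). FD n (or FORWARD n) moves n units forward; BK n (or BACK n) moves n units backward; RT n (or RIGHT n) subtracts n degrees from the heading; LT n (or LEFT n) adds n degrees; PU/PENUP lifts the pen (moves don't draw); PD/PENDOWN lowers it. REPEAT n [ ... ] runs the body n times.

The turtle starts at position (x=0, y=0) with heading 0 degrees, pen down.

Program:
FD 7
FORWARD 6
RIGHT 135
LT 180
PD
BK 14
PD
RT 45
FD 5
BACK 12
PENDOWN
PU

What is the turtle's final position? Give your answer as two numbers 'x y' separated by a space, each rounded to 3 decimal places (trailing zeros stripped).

Answer: -3.899 -9.899

Derivation:
Executing turtle program step by step:
Start: pos=(0,0), heading=0, pen down
FD 7: (0,0) -> (7,0) [heading=0, draw]
FD 6: (7,0) -> (13,0) [heading=0, draw]
RT 135: heading 0 -> 225
LT 180: heading 225 -> 45
PD: pen down
BK 14: (13,0) -> (3.101,-9.899) [heading=45, draw]
PD: pen down
RT 45: heading 45 -> 0
FD 5: (3.101,-9.899) -> (8.101,-9.899) [heading=0, draw]
BK 12: (8.101,-9.899) -> (-3.899,-9.899) [heading=0, draw]
PD: pen down
PU: pen up
Final: pos=(-3.899,-9.899), heading=0, 5 segment(s) drawn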